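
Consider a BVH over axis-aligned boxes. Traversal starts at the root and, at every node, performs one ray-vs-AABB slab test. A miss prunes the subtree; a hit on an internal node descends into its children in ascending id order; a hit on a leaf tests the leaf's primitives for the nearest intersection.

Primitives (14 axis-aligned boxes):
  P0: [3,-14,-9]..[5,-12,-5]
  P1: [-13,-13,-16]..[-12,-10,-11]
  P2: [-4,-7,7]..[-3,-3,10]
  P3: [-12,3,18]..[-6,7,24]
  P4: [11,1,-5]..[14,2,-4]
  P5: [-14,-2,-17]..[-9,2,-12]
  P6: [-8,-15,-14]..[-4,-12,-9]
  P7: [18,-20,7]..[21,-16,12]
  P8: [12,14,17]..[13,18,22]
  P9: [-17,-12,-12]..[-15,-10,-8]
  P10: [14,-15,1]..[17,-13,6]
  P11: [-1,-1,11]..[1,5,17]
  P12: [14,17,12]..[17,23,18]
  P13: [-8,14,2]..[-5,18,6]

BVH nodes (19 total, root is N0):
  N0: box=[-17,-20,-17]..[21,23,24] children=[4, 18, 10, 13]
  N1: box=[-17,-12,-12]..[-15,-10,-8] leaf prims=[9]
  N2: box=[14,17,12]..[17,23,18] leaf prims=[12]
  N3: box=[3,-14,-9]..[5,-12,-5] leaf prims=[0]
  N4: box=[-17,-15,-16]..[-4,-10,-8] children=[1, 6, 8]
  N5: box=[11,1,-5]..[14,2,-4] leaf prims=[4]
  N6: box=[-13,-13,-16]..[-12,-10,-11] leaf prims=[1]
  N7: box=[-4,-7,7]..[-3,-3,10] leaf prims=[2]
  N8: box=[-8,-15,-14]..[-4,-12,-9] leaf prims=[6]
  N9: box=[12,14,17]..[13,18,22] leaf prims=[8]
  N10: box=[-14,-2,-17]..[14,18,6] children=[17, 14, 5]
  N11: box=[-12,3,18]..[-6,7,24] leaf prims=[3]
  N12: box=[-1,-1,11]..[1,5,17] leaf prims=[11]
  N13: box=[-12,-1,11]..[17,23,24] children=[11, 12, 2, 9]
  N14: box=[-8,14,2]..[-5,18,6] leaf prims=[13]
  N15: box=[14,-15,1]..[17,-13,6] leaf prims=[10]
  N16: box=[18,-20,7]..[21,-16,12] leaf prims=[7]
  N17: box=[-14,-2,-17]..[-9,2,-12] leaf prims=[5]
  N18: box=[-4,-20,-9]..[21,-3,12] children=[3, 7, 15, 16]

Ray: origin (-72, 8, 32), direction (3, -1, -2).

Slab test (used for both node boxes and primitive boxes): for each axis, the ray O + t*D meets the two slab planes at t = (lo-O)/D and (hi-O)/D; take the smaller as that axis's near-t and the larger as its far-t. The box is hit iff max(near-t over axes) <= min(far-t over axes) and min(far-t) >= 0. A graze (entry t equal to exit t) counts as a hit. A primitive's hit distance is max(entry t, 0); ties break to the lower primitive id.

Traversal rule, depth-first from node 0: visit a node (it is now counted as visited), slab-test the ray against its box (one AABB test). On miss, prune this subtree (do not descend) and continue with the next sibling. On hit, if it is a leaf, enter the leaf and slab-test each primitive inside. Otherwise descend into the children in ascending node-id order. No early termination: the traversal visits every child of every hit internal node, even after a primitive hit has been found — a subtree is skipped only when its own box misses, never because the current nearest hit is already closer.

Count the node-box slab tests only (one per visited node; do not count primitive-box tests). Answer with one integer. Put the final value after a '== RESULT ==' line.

Trace the traversal:
N0 x:[55/3,31] y:[-15,28] z:[4,49/2] -> hit [55/3,49/2], descend [4, 10, 13, 18]
  N4 x:[55/3,68/3] y:[18,23] z:[20,24] -> hit [20,68/3], descend [1, 6, 8]
    N1 x:[55/3,19] y:[18,20] z:[20,22] -> miss, prune
    N6 x:[59/3,20] y:[18,21] z:[43/2,24] -> miss, prune
    N8 x:[64/3,68/3] y:[20,23] z:[41/2,23] -> hit [64/3,68/3] leaf, test {P6@t=64/3}
  N10 x:[58/3,86/3] y:[-10,10] z:[13,49/2] -> miss, prune
  N13 x:[20,89/3] y:[-15,9] z:[4,21/2] -> miss, prune
  N18 x:[68/3,31] y:[11,28] z:[10,41/2] -> miss, prune

order=[0, 4, 1, 6, 8, 10, 13, 18]  |boxes|=8  |leaves|=1  hit=P6

== RESULT ==
8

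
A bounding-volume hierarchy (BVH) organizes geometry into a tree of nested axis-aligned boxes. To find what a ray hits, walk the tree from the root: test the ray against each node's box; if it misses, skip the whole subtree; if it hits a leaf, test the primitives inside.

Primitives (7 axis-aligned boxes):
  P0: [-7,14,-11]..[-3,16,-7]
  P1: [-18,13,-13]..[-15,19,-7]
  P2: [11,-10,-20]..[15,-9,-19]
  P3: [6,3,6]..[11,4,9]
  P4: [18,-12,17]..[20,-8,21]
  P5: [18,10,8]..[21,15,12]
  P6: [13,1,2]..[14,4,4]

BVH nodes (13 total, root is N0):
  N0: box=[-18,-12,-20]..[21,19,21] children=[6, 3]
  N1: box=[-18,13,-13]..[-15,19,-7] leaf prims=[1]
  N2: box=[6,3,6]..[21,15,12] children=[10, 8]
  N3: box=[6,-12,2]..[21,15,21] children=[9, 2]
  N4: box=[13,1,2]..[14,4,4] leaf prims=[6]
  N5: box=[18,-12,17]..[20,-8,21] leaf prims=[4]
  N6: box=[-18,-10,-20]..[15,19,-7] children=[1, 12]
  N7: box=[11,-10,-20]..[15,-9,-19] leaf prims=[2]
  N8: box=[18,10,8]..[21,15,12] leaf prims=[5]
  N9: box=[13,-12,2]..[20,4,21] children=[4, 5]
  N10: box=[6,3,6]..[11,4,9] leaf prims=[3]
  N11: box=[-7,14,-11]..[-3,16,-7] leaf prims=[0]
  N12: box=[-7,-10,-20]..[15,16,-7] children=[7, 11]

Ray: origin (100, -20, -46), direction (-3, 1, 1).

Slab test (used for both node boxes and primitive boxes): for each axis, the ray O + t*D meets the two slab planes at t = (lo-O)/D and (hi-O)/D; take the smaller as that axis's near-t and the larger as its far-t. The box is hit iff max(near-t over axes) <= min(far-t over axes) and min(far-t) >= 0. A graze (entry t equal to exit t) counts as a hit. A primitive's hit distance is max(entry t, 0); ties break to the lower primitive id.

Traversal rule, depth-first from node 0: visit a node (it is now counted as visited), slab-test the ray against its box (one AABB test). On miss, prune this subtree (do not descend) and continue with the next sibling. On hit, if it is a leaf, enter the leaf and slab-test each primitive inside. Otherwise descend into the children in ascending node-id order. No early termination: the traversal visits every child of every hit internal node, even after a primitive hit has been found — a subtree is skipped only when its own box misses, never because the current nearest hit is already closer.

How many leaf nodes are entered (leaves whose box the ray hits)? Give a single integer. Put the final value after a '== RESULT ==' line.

Trace the traversal:
N0 x:[79/3,118/3] y:[8,39] z:[26,67] -> hit [79/3,39], descend [3, 6]
  N3 x:[79/3,94/3] y:[8,35] z:[48,67] -> miss, prune
  N6 x:[85/3,118/3] y:[10,39] z:[26,39] -> hit [85/3,39], descend [1, 12]
    N1 x:[115/3,118/3] y:[33,39] z:[33,39] -> hit [115/3,39] leaf, test {P1@t=115/3}
    N12 x:[85/3,107/3] y:[10,36] z:[26,39] -> hit [85/3,107/3], descend [7, 11]
      N7 x:[85/3,89/3] y:[10,11] z:[26,27] -> miss, prune
      N11 x:[103/3,107/3] y:[34,36] z:[35,39] -> hit [35,107/3] leaf, test {P0@t=35}

7 AABB tests over nodes [0, 3, 6, 1, 12, 7, 11]; 2 leaves entered; closest P0.

== RESULT ==
2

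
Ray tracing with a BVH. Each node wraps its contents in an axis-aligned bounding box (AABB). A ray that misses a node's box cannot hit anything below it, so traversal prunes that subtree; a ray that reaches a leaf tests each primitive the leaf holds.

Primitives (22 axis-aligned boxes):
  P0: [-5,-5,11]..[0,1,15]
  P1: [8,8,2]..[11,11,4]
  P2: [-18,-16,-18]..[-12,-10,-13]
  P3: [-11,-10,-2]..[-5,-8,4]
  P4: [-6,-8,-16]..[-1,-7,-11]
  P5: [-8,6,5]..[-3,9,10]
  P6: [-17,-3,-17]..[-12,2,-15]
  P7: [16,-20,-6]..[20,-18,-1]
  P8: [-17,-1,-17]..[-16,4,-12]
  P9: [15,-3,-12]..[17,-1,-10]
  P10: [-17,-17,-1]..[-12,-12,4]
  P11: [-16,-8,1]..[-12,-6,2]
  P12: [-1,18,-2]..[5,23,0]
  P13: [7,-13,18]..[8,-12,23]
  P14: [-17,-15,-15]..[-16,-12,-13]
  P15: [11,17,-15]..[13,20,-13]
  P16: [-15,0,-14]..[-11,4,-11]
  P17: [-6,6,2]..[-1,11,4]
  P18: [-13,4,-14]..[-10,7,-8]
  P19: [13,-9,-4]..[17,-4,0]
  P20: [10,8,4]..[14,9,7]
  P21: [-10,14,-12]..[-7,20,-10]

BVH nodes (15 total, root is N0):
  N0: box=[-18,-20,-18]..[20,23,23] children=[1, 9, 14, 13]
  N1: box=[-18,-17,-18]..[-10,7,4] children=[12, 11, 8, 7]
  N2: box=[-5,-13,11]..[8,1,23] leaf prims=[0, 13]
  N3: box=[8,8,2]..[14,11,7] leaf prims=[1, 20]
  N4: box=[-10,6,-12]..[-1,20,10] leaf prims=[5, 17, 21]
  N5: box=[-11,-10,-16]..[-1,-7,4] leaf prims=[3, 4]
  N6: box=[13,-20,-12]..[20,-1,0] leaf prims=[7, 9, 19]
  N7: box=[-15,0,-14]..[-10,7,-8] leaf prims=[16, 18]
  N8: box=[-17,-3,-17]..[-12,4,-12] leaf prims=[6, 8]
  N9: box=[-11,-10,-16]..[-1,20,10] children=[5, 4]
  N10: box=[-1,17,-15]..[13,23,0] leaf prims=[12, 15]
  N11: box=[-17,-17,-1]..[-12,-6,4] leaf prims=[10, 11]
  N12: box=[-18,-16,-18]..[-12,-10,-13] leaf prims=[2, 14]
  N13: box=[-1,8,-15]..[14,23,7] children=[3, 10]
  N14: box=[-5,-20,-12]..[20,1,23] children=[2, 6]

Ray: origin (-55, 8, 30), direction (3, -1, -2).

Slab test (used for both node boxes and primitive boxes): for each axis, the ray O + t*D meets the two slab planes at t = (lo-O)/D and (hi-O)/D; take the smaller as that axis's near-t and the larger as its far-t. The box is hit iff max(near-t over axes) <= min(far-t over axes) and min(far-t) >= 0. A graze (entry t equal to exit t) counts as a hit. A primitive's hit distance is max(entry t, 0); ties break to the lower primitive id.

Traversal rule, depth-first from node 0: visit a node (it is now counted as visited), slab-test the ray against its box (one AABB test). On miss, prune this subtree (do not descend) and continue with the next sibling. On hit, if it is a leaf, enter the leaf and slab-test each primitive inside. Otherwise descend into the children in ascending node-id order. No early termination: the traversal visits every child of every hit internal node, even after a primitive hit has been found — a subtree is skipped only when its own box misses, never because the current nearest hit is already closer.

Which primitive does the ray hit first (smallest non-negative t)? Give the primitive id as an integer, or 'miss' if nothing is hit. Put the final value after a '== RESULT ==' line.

Walk:
N0 x:[37/3,25] y:[-15,28] z:[7/2,24] -> hit [37/3,24], descend [1, 9, 13, 14]
  N1 x:[37/3,15] y:[1,25] z:[13,24] -> hit [13,15], descend [7, 8, 11, 12]
    N7 x:[40/3,15] y:[1,8] z:[19,22] -> miss, prune
    N8 x:[38/3,43/3] y:[4,11] z:[21,47/2] -> miss, prune
    N11 x:[38/3,43/3] y:[14,25] z:[13,31/2] -> hit [14,43/3] leaf, test {P10(miss), P11@t=14}
    N12 x:[37/3,43/3] y:[18,24] z:[43/2,24] -> miss, prune
  N9 x:[44/3,18] y:[-12,18] z:[10,23] -> hit [44/3,18], descend [4, 5]
    N4 x:[15,18] y:[-12,2] z:[10,21] -> miss, prune
    N5 x:[44/3,18] y:[15,18] z:[13,23] -> hit [15,18] leaf, test {P3@t=16, P4(miss)}
  N13 x:[18,23] y:[-15,0] z:[23/2,45/2] -> miss, prune
  N14 x:[50/3,25] y:[7,28] z:[7/2,21] -> hit [50/3,21], descend [2, 6]
    N2 x:[50/3,21] y:[7,21] z:[7/2,19/2] -> miss, prune
    N6 x:[68/3,25] y:[9,28] z:[15,21] -> miss, prune

order=[0, 1, 7, 8, 11, 12, 9, 4, 5, 13, 14, 2, 6]  |boxes|=13  |leaves|=2  hit=P11

== RESULT ==
11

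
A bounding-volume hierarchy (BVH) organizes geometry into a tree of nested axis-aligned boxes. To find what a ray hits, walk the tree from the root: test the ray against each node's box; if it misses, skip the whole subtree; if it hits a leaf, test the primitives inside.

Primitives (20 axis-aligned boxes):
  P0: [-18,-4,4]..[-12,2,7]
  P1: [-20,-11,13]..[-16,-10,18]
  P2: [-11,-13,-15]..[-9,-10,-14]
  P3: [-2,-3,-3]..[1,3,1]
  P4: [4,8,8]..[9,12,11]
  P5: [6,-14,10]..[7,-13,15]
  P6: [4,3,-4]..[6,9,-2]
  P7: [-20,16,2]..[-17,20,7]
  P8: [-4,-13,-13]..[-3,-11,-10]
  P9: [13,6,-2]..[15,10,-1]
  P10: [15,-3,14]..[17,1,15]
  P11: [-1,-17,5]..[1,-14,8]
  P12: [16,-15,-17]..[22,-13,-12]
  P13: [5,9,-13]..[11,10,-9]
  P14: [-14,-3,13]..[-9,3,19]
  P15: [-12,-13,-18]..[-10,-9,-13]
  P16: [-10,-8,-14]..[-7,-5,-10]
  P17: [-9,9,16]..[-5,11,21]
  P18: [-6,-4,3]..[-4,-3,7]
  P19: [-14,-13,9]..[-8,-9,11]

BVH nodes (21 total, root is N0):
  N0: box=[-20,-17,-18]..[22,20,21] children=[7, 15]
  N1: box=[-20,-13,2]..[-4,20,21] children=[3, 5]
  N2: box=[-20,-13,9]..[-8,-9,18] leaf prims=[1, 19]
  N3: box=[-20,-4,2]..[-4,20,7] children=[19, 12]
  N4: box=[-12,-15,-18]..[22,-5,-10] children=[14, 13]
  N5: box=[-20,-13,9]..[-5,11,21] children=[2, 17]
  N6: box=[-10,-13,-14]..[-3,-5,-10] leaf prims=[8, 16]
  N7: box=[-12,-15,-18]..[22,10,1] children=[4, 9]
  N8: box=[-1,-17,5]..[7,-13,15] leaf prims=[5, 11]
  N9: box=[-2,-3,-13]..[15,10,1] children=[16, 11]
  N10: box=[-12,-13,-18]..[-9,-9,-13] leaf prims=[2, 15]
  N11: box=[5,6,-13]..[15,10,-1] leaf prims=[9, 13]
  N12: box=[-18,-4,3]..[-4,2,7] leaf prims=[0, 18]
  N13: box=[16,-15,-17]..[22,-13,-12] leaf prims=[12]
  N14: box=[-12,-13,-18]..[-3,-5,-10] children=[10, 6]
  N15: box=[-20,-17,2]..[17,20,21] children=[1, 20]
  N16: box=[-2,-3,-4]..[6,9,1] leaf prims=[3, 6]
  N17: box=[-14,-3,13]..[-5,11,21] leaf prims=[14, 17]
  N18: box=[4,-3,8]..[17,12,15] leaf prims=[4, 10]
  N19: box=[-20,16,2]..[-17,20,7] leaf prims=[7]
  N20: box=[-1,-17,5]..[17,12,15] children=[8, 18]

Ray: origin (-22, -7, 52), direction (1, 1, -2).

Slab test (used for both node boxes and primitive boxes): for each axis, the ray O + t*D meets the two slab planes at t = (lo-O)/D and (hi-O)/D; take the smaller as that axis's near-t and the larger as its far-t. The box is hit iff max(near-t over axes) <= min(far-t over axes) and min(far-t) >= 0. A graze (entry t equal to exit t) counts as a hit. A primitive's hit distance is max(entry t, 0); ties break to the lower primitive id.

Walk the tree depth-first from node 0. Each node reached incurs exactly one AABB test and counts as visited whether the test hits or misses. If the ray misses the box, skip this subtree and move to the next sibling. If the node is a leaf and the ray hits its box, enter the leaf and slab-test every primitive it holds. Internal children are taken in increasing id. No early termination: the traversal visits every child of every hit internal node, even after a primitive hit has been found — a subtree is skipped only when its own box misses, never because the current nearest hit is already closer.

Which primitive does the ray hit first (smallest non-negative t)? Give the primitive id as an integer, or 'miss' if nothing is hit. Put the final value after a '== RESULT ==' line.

Trace the traversal:
N0 x:[2,44] y:[-10,27] z:[31/2,35] -> hit [31/2,27], descend [7, 15]
  N7 x:[10,44] y:[-8,17] z:[51/2,35] -> miss, prune
  N15 x:[2,39] y:[-10,27] z:[31/2,25] -> hit [31/2,25], descend [1, 20]
    N1 x:[2,18] y:[-6,27] z:[31/2,25] -> hit [31/2,18], descend [3, 5]
      N3 x:[2,18] y:[3,27] z:[45/2,25] -> miss, prune
      N5 x:[2,17] y:[-6,18] z:[31/2,43/2] -> hit [31/2,17], descend [2, 17]
        N2 x:[2,14] y:[-6,-2] z:[17,43/2] -> miss, prune
        N17 x:[8,17] y:[4,18] z:[31/2,39/2] -> hit [31/2,17] leaf, test {P14(miss), P17@t=16}
    N20 x:[21,39] y:[-10,19] z:[37/2,47/2] -> miss, prune

order=[0, 7, 15, 1, 3, 5, 2, 17, 20]  |boxes|=9  |leaves|=1  hit=P17

== RESULT ==
17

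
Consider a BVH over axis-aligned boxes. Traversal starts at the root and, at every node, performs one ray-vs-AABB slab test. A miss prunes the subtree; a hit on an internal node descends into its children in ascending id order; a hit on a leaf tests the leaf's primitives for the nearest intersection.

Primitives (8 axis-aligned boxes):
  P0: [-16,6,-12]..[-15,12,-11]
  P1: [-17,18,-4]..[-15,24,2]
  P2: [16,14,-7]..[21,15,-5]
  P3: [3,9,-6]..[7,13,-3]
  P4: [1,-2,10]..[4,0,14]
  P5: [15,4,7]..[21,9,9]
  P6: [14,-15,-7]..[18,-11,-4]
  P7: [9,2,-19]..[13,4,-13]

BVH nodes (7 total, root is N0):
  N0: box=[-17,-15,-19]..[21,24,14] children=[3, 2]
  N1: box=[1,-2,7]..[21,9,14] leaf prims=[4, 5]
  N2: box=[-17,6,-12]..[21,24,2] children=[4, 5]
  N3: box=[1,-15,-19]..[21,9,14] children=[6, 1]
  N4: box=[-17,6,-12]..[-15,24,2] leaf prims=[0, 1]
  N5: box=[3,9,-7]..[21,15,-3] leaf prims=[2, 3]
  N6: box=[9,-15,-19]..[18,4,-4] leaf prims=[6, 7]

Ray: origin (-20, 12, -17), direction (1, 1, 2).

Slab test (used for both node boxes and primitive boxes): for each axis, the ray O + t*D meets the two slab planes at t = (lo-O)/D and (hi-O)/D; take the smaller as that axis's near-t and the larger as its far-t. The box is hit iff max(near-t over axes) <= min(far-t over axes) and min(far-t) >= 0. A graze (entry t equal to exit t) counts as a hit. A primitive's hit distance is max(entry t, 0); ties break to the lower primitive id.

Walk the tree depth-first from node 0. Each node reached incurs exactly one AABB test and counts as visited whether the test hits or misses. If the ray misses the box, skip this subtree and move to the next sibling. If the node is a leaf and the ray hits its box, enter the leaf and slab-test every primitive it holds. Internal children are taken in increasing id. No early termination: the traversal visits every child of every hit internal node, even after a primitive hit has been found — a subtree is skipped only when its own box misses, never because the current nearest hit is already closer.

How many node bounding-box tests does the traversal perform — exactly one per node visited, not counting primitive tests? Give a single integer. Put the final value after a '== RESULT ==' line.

Walk:
N0 x:[3,41] y:[-27,12] z:[-1,31/2] -> hit [3,12], descend [2, 3]
  N2 x:[3,41] y:[-6,12] z:[5/2,19/2] -> hit [3,19/2], descend [4, 5]
    N4 x:[3,5] y:[-6,12] z:[5/2,19/2] -> hit [3,5] leaf, test {P0(miss), P1(miss)}
    N5 x:[23,41] y:[-3,3] z:[5,7] -> miss, prune
  N3 x:[21,41] y:[-27,-3] z:[-1,31/2] -> miss, prune

Summary -> nodes [0, 2, 4, 5, 3]; box-tests=5; leaf-entries=1; first=miss

== RESULT ==
5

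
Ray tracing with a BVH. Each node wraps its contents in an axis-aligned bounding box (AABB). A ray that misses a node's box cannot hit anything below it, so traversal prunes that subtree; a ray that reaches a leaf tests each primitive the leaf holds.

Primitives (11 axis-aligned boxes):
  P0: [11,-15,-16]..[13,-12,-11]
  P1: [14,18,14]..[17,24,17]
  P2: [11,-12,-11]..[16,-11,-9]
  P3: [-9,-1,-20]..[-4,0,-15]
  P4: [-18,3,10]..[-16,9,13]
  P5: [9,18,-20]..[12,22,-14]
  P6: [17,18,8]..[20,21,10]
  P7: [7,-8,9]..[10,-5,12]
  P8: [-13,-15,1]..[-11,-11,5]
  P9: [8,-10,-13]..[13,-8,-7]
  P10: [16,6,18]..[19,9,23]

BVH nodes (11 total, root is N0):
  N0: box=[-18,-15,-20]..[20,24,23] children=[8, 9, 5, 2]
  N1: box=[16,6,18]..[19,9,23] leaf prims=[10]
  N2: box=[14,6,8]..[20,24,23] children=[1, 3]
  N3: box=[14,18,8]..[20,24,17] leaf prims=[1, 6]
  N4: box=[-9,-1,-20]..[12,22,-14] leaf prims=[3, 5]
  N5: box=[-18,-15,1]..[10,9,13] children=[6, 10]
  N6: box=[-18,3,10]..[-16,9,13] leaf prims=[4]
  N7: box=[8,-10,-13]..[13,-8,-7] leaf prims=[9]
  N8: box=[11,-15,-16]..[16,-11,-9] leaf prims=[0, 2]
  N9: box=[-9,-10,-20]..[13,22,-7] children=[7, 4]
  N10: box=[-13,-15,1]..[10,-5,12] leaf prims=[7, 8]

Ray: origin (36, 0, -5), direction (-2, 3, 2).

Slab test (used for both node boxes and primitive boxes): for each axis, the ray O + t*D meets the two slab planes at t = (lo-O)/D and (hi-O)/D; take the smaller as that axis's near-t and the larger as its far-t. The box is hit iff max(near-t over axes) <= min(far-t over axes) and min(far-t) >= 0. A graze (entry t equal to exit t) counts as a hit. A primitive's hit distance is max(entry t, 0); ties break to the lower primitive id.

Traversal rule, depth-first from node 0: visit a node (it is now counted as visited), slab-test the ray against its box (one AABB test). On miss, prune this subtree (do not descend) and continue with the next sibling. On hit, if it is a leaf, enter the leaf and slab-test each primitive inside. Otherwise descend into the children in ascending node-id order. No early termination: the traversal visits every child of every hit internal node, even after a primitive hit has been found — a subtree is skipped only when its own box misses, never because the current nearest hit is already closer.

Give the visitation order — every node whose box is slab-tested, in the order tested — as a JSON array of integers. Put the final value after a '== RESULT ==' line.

Traverse from the root:
N0 x:[8,27] y:[-5,8] z:[-15/2,14] -> hit [8,8], descend [2, 5, 8, 9]
  N2 x:[8,11] y:[2,8] z:[13/2,14] -> hit [8,8], descend [1, 3]
    N1 x:[17/2,10] y:[2,3] z:[23/2,14] -> miss, prune
    N3 x:[8,11] y:[6,8] z:[13/2,11] -> hit [8,8] leaf, test {P1(miss), P6(miss)}
  N5 x:[13,27] y:[-5,3] z:[3,9] -> miss, prune
  N8 x:[10,25/2] y:[-5,-11/3] z:[-11/2,-2] -> miss, prune
  N9 x:[23/2,45/2] y:[-10/3,22/3] z:[-15/2,-1] -> miss, prune

7 AABB tests over nodes [0, 2, 1, 3, 5, 8, 9]; 1 leaf entered; closest miss.

== RESULT ==
[0, 2, 1, 3, 5, 8, 9]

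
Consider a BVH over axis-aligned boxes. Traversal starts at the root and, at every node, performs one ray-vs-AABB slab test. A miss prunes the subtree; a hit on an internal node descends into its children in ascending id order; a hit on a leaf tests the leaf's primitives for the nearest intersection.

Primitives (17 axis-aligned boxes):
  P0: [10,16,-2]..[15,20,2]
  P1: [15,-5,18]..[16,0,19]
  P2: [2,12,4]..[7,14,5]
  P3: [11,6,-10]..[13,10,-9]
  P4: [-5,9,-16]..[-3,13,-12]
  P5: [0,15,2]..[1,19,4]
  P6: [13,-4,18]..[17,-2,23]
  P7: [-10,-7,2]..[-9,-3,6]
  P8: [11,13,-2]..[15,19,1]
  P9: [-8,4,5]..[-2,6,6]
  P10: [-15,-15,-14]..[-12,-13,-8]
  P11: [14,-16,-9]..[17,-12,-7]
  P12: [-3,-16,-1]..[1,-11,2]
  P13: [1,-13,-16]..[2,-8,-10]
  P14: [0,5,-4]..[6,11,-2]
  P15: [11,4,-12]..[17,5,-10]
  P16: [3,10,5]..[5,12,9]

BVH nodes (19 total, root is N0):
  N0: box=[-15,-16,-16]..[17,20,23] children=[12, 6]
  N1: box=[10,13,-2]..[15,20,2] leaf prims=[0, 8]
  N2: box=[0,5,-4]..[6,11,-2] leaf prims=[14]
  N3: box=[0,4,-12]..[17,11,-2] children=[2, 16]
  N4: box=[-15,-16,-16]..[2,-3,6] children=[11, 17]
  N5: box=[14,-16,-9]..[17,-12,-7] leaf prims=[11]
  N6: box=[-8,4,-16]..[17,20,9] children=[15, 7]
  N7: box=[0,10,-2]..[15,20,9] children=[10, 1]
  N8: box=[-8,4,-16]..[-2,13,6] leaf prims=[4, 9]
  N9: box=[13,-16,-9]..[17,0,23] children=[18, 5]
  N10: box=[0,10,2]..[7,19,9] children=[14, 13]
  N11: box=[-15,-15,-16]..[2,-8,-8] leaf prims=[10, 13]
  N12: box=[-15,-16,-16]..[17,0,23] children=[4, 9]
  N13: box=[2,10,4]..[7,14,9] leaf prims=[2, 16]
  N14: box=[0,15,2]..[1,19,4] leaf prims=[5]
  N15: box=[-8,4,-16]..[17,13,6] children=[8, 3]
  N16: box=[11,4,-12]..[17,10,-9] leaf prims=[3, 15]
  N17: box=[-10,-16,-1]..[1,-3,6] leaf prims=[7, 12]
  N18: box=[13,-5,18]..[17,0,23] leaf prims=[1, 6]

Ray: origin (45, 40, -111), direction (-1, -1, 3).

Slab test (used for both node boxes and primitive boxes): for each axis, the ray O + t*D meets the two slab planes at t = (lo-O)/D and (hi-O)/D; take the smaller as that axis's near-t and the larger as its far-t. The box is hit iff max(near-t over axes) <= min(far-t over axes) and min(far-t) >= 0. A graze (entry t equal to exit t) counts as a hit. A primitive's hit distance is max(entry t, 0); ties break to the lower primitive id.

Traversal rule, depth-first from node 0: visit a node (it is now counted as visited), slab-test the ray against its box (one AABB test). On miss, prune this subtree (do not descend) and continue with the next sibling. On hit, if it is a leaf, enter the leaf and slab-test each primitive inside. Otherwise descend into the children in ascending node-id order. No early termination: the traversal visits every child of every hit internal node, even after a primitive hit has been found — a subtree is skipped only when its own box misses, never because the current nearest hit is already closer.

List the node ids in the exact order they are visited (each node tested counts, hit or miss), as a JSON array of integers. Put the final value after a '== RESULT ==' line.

Trace the traversal:
N0 x:[28,60] y:[20,56] z:[95/3,134/3] -> hit [95/3,134/3], descend [6, 12]
  N6 x:[28,53] y:[20,36] z:[95/3,40] -> hit [95/3,36], descend [7, 15]
    N7 x:[30,45] y:[20,30] z:[109/3,40] -> miss, prune
    N15 x:[28,53] y:[27,36] z:[95/3,39] -> hit [95/3,36], descend [3, 8]
      N3 x:[28,45] y:[29,36] z:[33,109/3] -> hit [33,36], descend [2, 16]
        N2 x:[39,45] y:[29,35] z:[107/3,109/3] -> miss, prune
        N16 x:[28,34] y:[30,36] z:[33,34] -> hit [33,34] leaf, test {P3@t=101/3, P15(miss)}
      N8 x:[47,53] y:[27,36] z:[95/3,39] -> miss, prune
  N12 x:[28,60] y:[40,56] z:[95/3,134/3] -> hit [40,134/3], descend [4, 9]
    N4 x:[43,60] y:[43,56] z:[95/3,39] -> miss, prune
    N9 x:[28,32] y:[40,56] z:[34,134/3] -> miss, prune

Visited [0, 6, 7, 15, 3, 2, 16, 8, 12, 4, 9]. Tests: 11 box, 1 leaf. Nearest: P3.

== RESULT ==
[0, 6, 7, 15, 3, 2, 16, 8, 12, 4, 9]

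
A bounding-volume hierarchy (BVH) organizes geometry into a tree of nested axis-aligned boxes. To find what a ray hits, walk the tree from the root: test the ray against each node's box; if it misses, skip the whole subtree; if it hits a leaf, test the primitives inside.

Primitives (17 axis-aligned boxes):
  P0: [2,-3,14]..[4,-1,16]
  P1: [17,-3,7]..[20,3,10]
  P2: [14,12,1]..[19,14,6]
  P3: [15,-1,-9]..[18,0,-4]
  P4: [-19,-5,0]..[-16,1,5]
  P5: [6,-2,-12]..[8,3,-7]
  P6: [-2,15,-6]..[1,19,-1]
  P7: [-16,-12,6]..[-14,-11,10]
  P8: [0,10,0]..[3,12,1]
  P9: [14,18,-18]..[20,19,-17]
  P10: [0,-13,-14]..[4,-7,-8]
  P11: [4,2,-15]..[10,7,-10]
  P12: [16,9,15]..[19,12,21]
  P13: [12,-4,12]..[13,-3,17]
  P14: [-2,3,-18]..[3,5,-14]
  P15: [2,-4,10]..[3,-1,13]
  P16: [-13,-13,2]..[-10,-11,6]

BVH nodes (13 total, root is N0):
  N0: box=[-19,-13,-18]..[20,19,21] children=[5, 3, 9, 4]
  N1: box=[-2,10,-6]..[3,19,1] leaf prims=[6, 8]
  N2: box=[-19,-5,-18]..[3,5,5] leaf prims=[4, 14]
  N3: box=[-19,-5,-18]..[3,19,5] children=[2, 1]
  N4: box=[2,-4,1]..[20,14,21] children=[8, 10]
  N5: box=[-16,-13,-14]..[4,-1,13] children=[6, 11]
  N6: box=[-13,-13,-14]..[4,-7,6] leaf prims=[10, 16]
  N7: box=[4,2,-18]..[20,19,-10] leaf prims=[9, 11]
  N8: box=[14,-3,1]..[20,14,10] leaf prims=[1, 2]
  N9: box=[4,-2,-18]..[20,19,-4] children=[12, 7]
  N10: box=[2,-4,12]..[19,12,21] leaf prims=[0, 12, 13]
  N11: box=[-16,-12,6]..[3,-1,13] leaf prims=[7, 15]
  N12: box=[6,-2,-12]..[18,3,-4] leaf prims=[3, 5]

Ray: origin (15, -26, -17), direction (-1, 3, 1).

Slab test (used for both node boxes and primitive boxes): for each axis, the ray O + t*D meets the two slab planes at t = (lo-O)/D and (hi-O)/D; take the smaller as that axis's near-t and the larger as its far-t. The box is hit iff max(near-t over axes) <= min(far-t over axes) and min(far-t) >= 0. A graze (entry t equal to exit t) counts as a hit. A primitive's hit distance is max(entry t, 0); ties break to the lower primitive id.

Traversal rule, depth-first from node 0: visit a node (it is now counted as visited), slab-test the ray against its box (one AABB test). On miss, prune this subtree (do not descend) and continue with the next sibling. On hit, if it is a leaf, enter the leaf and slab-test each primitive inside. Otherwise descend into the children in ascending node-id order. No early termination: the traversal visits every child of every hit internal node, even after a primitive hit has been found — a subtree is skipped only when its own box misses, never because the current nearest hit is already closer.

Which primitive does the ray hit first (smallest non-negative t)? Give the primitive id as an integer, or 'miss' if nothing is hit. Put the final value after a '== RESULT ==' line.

Trace the traversal:
N0 x:[-5,34] y:[13/3,15] z:[-1,38] -> hit [13/3,15], descend [3, 4, 5, 9]
  N3 x:[12,34] y:[7,15] z:[-1,22] -> hit [12,15], descend [1, 2]
    N1 x:[12,17] y:[12,15] z:[11,18] -> hit [12,15] leaf, test {P6@t=14, P8(miss)}
    N2 x:[12,34] y:[7,31/3] z:[-1,22] -> miss, prune
  N4 x:[-5,13] y:[22/3,40/3] z:[18,38] -> miss, prune
  N5 x:[11,31] y:[13/3,25/3] z:[3,30] -> miss, prune
  N9 x:[-5,11] y:[8,15] z:[-1,13] -> hit [8,11], descend [7, 12]
    N7 x:[-5,11] y:[28/3,15] z:[-1,7] -> miss, prune
    N12 x:[-3,9] y:[8,29/3] z:[5,13] -> hit [8,9] leaf, test {P3(miss), P5@t=8}

9 AABB tests over nodes [0, 3, 1, 2, 4, 5, 9, 7, 12]; 2 leaves entered; closest P5.

== RESULT ==
5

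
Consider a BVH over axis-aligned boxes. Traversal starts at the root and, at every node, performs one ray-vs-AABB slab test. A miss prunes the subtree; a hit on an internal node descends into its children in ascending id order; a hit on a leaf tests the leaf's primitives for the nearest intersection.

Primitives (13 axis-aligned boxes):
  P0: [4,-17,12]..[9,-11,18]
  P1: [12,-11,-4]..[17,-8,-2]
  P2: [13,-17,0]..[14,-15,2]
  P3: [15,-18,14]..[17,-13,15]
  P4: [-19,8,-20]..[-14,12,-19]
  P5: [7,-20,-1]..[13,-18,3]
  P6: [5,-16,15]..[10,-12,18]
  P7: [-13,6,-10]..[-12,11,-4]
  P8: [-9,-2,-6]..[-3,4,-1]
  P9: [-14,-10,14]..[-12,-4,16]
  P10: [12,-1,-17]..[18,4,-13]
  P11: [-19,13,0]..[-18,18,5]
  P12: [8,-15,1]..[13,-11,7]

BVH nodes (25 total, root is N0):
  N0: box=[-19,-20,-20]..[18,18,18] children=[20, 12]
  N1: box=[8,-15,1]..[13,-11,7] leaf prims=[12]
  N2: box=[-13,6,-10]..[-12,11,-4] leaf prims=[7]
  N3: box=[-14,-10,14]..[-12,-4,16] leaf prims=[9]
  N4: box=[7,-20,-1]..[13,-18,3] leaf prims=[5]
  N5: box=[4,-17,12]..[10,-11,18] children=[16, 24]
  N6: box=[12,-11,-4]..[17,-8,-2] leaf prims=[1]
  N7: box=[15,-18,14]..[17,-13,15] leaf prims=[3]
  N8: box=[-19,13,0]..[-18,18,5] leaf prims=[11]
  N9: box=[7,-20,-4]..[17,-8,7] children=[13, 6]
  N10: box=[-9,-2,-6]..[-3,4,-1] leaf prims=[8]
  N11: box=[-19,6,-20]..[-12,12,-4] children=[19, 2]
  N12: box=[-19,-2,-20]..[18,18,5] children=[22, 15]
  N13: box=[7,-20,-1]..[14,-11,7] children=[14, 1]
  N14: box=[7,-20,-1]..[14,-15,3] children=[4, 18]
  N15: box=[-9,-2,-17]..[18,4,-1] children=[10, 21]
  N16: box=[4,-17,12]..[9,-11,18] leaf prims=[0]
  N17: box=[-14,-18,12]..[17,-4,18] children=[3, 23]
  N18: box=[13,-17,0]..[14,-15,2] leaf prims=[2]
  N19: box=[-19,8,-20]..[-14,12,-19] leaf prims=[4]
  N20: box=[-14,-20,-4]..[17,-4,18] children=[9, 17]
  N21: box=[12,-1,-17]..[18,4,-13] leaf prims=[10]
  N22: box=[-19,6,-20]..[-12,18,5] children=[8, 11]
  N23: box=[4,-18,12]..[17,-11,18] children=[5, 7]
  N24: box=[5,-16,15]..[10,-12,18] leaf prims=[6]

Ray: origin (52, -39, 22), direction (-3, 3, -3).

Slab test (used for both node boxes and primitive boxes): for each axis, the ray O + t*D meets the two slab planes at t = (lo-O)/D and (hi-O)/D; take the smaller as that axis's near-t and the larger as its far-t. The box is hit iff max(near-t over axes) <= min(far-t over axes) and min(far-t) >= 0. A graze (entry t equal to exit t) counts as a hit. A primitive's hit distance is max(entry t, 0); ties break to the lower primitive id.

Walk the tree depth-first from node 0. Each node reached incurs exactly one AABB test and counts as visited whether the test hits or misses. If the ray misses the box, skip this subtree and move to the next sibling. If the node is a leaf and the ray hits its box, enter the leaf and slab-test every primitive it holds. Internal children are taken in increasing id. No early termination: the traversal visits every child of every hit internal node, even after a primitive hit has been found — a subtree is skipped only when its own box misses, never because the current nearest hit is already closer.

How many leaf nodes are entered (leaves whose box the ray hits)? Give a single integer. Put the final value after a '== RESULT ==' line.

Walk:
N0 x:[34/3,71/3] y:[19/3,19] z:[4/3,14] -> hit [34/3,14], descend [12, 20]
  N12 x:[34/3,71/3] y:[37/3,19] z:[17/3,14] -> hit [37/3,14], descend [15, 22]
    N15 x:[34/3,61/3] y:[37/3,43/3] z:[23/3,13] -> hit [37/3,13], descend [10, 21]
      N10 x:[55/3,61/3] y:[37/3,43/3] z:[23/3,28/3] -> miss, prune
      N21 x:[34/3,40/3] y:[38/3,43/3] z:[35/3,13] -> hit [38/3,13] leaf, test {P10@t=38/3}
    N22 x:[64/3,71/3] y:[15,19] z:[17/3,14] -> miss, prune
  N20 x:[35/3,22] y:[19/3,35/3] z:[4/3,26/3] -> miss, prune

Visited [0, 12, 15, 10, 21, 22, 20]. Tests: 7 box, 1 leaf. Nearest: P10.

== RESULT ==
1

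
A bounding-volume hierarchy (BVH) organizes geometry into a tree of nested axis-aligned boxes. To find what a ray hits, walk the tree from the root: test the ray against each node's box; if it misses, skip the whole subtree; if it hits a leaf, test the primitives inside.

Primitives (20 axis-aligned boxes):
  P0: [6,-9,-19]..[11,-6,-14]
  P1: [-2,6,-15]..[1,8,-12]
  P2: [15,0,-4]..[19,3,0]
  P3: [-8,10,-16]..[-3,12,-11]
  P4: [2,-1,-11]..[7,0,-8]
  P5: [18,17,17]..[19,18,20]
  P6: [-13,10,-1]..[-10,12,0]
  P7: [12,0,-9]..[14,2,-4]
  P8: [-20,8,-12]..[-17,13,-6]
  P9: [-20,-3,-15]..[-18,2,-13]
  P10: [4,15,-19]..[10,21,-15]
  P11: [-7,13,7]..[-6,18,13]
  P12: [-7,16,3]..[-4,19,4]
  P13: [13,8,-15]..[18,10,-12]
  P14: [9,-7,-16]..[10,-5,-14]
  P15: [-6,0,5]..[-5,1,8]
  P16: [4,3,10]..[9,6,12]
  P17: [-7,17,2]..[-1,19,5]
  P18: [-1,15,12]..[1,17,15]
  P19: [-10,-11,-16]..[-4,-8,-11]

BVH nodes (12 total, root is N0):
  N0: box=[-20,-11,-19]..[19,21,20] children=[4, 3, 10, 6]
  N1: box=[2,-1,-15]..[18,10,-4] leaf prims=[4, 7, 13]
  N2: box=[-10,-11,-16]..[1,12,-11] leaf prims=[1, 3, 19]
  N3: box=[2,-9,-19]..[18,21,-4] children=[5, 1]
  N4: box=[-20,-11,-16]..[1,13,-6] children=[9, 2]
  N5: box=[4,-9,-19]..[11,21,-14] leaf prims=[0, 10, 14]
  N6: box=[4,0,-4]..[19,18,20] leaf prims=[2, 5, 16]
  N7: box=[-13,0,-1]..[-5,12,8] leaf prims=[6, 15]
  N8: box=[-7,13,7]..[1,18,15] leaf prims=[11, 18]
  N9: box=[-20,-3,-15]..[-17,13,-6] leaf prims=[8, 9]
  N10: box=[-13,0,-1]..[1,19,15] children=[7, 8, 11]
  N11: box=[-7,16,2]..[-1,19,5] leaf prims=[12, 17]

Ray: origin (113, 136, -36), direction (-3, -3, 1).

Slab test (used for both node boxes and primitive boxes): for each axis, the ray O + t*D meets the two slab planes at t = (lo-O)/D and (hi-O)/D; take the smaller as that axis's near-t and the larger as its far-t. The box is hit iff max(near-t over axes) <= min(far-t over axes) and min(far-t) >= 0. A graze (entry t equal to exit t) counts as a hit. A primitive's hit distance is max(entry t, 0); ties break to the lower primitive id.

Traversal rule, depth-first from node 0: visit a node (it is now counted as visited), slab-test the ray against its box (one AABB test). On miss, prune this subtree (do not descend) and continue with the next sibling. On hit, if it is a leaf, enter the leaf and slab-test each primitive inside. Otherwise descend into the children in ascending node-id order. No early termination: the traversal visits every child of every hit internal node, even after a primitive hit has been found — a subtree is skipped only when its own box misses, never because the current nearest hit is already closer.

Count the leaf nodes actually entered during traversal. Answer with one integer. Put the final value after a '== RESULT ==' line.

Traverse from the root:
N0 x:[94/3,133/3] y:[115/3,49] z:[17,56] -> hit [115/3,133/3], descend [3, 4, 6, 10]
  N3 x:[95/3,37] y:[115/3,145/3] z:[17,32] -> miss, prune
  N4 x:[112/3,133/3] y:[41,49] z:[20,30] -> miss, prune
  N6 x:[94/3,109/3] y:[118/3,136/3] z:[32,56] -> miss, prune
  N10 x:[112/3,42] y:[39,136/3] z:[35,51] -> hit [39,42], descend [7, 8, 11]
    N7 x:[118/3,42] y:[124/3,136/3] z:[35,44] -> hit [124/3,42] leaf, test {P6(miss), P15(miss)}
    N8 x:[112/3,40] y:[118/3,41] z:[43,51] -> miss, prune
    N11 x:[38,40] y:[39,40] z:[38,41] -> hit [39,40] leaf, test {P12@t=39, P17@t=39}

8 AABB tests over nodes [0, 3, 4, 6, 10, 7, 8, 11]; 2 leaves entered; closest P12.

== RESULT ==
2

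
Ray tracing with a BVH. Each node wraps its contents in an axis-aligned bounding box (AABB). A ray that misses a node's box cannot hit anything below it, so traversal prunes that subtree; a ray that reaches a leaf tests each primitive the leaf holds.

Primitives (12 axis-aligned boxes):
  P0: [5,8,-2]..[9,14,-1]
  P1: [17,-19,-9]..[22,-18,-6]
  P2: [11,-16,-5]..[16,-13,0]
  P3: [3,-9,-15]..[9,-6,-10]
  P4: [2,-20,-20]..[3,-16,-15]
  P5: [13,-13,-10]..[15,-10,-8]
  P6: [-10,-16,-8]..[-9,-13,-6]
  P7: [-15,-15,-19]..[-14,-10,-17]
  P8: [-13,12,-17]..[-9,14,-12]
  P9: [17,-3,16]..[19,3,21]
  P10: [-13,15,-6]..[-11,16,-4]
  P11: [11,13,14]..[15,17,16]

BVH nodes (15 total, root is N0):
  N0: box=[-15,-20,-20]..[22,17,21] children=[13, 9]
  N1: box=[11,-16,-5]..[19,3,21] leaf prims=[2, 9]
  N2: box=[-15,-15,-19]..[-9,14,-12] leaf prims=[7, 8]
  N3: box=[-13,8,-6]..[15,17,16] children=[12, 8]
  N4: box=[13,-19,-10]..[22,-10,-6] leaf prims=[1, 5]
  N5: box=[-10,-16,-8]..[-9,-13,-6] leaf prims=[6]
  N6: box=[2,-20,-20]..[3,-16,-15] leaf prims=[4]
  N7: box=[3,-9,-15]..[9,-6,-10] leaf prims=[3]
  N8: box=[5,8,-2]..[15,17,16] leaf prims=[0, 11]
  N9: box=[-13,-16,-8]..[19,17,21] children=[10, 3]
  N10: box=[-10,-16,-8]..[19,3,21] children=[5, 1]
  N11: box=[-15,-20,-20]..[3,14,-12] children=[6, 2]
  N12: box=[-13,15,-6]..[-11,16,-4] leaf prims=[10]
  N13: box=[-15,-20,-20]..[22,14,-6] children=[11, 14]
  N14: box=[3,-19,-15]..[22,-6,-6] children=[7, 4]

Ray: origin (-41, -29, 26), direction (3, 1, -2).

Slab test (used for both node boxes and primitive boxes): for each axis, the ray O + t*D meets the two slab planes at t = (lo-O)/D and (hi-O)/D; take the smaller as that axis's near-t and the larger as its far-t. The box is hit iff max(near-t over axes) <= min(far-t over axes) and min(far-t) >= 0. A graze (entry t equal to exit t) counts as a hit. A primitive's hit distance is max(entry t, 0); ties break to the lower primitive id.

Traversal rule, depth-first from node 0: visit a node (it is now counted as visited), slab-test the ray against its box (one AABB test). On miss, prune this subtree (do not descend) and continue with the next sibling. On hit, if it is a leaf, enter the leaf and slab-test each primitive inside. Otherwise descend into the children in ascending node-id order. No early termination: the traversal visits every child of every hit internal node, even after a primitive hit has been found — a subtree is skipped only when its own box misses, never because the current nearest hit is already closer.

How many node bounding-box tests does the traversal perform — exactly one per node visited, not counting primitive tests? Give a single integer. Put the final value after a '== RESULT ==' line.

Walk:
N0 x:[26/3,21] y:[9,46] z:[5/2,23] -> hit [9,21], descend [9, 13]
  N9 x:[28/3,20] y:[13,46] z:[5/2,17] -> hit [13,17], descend [3, 10]
    N3 x:[28/3,56/3] y:[37,46] z:[5,16] -> miss, prune
    N10 x:[31/3,20] y:[13,32] z:[5/2,17] -> hit [13,17], descend [1, 5]
      N1 x:[52/3,20] y:[13,32] z:[5/2,31/2] -> miss, prune
      N5 x:[31/3,32/3] y:[13,16] z:[16,17] -> miss, prune
  N13 x:[26/3,21] y:[9,43] z:[16,23] -> hit [16,21], descend [11, 14]
    N11 x:[26/3,44/3] y:[9,43] z:[19,23] -> miss, prune
    N14 x:[44/3,21] y:[10,23] z:[16,41/2] -> hit [16,41/2], descend [4, 7]
      N4 x:[18,21] y:[10,19] z:[16,18] -> hit [18,18] leaf, test {P1(miss), P5@t=18}
      N7 x:[44/3,50/3] y:[20,23] z:[18,41/2] -> miss, prune

11 AABB tests over nodes [0, 9, 3, 10, 1, 5, 13, 11, 14, 4, 7]; 1 leaf entered; closest P5.

== RESULT ==
11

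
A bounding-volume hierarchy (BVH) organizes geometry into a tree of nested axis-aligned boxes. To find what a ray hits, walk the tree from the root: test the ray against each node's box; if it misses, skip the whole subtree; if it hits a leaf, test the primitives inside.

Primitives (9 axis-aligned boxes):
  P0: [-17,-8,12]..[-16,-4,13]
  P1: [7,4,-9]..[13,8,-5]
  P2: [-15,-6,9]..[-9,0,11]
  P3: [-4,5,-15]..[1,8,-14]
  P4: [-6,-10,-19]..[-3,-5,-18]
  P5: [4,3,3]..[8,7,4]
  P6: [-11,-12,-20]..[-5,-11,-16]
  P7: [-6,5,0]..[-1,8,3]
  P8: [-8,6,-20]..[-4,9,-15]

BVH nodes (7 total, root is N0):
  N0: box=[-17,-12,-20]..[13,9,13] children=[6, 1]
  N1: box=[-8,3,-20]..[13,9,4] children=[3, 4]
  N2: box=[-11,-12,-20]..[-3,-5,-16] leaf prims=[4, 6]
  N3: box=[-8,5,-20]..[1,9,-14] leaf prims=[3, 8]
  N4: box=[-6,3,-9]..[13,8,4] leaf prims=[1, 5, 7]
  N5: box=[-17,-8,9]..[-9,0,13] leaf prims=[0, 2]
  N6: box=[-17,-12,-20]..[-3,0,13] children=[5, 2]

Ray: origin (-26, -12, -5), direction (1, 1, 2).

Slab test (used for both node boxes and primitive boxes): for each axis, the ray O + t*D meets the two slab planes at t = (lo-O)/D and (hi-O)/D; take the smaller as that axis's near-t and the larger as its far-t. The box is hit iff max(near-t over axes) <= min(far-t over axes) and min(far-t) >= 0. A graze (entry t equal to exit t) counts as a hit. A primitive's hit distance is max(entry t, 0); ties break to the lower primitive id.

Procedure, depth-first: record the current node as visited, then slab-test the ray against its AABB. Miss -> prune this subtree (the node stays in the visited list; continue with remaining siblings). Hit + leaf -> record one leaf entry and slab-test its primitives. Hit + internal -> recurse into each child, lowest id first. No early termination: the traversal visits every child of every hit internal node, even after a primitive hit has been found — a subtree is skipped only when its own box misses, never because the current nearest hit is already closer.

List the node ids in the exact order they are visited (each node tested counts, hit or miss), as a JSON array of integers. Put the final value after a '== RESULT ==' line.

Walk:
N0 x:[9,39] y:[0,21] z:[-15/2,9] -> hit [9,9], descend [1, 6]
  N1 x:[18,39] y:[15,21] z:[-15/2,9/2] -> miss, prune
  N6 x:[9,23] y:[0,12] z:[-15/2,9] -> hit [9,9], descend [2, 5]
    N2 x:[15,23] y:[0,7] z:[-15/2,-11/2] -> miss, prune
    N5 x:[9,17] y:[4,12] z:[7,9] -> hit [9,9] leaf, test {P0(miss), P2(miss)}

Visited [0, 1, 6, 2, 5]. Tests: 5 box, 1 leaf. Nearest: miss.

== RESULT ==
[0, 1, 6, 2, 5]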